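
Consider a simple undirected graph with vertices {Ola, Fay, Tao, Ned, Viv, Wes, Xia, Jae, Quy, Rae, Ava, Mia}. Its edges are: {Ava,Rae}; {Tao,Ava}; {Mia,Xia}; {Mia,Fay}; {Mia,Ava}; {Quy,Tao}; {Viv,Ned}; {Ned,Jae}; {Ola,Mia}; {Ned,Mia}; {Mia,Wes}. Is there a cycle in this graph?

|V| = 12, |E| = 11, number of components = 1.
Since 11 = 12 - 1, the graph is a forest and contains no cycle.

No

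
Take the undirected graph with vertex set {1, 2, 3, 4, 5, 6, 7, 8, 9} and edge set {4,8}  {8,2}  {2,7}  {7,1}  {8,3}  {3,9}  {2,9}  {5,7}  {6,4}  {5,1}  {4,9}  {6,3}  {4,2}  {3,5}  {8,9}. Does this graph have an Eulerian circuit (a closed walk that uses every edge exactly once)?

No

Degrees: 1:2, 2:4, 3:4, 4:4, 5:3, 6:2, 7:3, 8:4, 9:4
Vertices with odd degree: 5, 7. An Eulerian circuit requires all degrees even.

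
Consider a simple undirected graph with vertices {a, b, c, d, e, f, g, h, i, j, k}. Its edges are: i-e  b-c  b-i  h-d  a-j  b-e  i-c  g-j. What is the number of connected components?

5

Component: {f}
Component: {k}
Component: {d, h}
Component: {a, g, j}
Component: {b, c, e, i}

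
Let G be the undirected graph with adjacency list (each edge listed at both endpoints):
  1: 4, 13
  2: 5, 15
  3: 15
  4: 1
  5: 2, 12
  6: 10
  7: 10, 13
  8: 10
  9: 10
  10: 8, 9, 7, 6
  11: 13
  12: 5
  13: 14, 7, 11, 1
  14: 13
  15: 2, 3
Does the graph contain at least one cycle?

No

|V| = 15, |E| = 13, number of components = 2.
A forest on 15 vertices with 2 components has exactly 13 edges, which matches — so no cycle.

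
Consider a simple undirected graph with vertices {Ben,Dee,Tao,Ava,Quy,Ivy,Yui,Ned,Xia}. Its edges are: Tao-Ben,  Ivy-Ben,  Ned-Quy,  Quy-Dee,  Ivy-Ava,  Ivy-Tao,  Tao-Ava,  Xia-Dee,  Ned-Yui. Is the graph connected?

No

Component: {Ben, Tao, Ava, Ivy}
Component: {Dee, Quy, Yui, Ned, Xia}
No edge joins these 2 groups, so the graph is disconnected.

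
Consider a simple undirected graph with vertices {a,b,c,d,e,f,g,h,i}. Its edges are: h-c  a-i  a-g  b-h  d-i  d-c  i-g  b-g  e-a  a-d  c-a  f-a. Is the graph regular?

Degrees: a:6, b:2, c:3, d:3, e:1, f:1, g:3, h:2, i:3
Vertex e has degree 1 while a has degree 6, so the graph is not regular.

No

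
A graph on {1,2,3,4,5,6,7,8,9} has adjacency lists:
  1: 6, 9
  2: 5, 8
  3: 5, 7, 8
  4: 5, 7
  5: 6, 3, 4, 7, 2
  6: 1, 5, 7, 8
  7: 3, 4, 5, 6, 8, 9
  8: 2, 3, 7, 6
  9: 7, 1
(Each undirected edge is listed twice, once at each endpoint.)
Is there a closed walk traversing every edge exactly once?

Degrees: 1:2, 2:2, 3:3, 4:2, 5:5, 6:4, 7:6, 8:4, 9:2
3, 5 have odd degree; an Eulerian circuit needs every degree to be even, so none exists.

No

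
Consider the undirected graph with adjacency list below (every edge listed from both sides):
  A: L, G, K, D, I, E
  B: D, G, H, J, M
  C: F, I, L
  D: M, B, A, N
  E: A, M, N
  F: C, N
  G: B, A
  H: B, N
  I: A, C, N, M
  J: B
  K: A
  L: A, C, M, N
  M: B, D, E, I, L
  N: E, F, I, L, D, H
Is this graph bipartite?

D-B-M-D is an odd cycle (length 3), and a bipartite graph can contain only even cycles.

No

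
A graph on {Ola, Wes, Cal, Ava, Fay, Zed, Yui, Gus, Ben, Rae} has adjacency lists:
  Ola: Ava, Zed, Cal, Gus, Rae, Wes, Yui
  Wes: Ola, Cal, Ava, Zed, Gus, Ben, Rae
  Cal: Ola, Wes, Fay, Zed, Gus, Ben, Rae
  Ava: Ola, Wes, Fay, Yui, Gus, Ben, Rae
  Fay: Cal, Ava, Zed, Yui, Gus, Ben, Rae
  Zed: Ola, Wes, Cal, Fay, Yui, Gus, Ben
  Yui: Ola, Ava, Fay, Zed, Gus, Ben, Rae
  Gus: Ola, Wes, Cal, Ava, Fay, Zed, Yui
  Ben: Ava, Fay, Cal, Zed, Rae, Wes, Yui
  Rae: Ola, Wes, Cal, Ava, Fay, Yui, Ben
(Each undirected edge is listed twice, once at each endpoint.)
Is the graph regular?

Yes

Degrees: Ola:7, Wes:7, Cal:7, Ava:7, Fay:7, Zed:7, Yui:7, Gus:7, Ben:7, Rae:7
Every vertex has degree 7, so the graph is 7-regular.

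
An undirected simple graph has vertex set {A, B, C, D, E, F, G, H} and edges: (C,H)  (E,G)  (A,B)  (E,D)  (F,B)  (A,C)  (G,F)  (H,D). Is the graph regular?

Degrees: A:2, B:2, C:2, D:2, E:2, F:2, G:2, H:2
Every vertex has degree 2, so the graph is 2-regular.

Yes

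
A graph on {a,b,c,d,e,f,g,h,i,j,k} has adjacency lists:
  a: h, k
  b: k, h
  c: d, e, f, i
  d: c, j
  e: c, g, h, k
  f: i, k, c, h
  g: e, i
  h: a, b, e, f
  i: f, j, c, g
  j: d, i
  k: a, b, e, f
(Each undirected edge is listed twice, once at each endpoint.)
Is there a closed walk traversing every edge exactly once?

Yes

Degrees: a:2, b:2, c:4, d:2, e:4, f:4, g:2, h:4, i:4, j:2, k:4
All degrees are even and the non-isolated vertices are connected — an Eulerian circuit exists.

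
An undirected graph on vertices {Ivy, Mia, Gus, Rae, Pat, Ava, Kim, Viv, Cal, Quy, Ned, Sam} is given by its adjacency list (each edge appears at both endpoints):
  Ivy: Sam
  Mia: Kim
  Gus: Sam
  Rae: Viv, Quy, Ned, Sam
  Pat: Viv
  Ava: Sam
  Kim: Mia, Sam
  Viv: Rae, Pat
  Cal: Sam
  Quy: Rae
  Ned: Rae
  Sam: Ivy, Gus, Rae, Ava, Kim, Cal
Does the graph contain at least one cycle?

No

The graph has 12 vertices, 11 edges, and 1 connected component.
A forest on 12 vertices with 1 component has exactly 11 edges, which matches — so no cycle.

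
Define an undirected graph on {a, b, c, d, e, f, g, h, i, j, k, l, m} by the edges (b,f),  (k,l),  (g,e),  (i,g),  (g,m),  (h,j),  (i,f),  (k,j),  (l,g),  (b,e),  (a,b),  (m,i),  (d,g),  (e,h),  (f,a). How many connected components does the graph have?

Component: {c}
Component: {a, b, d, e, f, g, h, i, j, k, l, m}

2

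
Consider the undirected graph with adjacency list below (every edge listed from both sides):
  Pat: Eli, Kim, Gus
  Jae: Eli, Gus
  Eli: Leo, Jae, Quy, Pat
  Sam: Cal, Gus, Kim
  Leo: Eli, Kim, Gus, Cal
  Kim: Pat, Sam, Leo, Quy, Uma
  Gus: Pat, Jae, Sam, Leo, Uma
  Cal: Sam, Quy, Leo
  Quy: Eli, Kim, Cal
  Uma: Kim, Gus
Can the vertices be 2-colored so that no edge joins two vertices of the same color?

Partition the vertices as {Eli, Kim, Gus, Cal} vs {Pat, Jae, Sam, Leo, Quy, Uma}. Each listed edge has one endpoint in each part, so the graph is bipartite.

Yes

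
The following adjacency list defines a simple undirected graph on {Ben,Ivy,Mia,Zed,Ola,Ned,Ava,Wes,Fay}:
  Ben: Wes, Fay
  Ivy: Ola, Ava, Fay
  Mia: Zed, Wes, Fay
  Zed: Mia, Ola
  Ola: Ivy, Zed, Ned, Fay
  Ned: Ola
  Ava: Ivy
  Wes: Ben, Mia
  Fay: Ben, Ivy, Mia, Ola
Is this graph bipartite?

Ola-Ivy-Fay-Ola is an odd cycle (length 3), and a bipartite graph can contain only even cycles.

No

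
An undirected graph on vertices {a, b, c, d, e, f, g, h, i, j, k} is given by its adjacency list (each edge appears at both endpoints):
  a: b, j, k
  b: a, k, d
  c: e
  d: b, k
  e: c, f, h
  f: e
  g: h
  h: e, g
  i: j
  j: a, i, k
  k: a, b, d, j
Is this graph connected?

Component: {c, e, f, g, h}
Component: {a, b, d, i, j, k}
No edge joins these 2 groups, so the graph is disconnected.

No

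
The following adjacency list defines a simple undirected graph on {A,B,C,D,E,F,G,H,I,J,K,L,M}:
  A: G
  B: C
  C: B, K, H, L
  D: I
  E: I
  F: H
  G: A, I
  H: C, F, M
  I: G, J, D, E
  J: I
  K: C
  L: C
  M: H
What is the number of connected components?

Component: {A, D, E, G, I, J}
Component: {B, C, F, H, K, L, M}

2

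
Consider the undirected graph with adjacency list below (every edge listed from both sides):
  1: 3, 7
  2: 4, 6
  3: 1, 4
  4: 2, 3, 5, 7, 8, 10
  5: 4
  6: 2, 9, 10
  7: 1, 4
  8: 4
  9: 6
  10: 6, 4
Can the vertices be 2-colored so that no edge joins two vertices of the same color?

Yes

A valid 2-coloring puts {2, 3, 5, 7, 8, 9, 10} on one side and {1, 4, 6} on the other; every edge crosses between the two sides.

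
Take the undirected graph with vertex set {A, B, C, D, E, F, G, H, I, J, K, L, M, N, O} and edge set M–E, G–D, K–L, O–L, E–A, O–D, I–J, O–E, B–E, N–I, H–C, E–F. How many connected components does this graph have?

Component: {C, H}
Component: {I, J, N}
Component: {A, B, D, E, F, G, K, L, M, O}

3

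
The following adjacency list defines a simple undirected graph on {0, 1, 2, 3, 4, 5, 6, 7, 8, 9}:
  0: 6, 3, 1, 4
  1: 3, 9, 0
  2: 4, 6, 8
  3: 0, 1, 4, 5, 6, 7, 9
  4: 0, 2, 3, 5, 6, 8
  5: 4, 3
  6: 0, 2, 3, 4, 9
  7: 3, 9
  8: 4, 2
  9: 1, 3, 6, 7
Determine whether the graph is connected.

Starting from 0 and exploring outward reaches every vertex (0, 6, 3, 4, 1, 9, 2, 7, 5, 8); the graph is connected.

Yes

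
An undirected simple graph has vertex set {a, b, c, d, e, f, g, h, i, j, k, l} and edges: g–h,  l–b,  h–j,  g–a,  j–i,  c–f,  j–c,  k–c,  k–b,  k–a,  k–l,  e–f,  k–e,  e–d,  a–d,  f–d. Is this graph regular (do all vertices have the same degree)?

Degrees: a:3, b:2, c:3, d:3, e:3, f:3, g:2, h:2, i:1, j:3, k:5, l:2
Degrees are not all equal (e.g. deg(i)=1 but deg(k)=5); not regular.

No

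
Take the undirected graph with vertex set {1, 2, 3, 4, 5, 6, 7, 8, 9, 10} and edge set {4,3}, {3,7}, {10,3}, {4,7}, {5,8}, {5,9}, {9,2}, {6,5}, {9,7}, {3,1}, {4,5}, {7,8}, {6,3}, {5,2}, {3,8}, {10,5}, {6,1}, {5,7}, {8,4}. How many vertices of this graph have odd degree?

4

Degrees: 1:2, 2:2, 3:6, 4:4, 5:7, 6:3, 7:5, 8:4, 9:3, 10:2
Odd-degree vertices: 5, 6, 7, 9.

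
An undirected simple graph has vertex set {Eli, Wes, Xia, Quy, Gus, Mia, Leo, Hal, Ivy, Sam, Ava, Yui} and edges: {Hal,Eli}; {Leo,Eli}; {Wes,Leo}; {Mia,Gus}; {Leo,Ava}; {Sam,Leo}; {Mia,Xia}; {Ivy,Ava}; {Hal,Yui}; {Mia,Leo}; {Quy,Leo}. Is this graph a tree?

|V| = 12, |E| = 11.
Connected and |E| = |V| - 1, which characterizes a tree.

Yes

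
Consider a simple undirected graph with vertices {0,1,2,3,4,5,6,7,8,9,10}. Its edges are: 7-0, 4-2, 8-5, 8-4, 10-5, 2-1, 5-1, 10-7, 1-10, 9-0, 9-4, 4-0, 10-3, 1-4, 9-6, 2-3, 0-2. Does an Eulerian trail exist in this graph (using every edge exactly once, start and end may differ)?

No

Degrees: 0:4, 1:4, 2:4, 3:2, 4:5, 5:3, 6:1, 7:2, 8:2, 9:3, 10:4
Odd-degree vertices: 4, 5, 6, 9 (4 total).
An Eulerian trail requires 0 or 2 odd-degree vertices; here there are 4.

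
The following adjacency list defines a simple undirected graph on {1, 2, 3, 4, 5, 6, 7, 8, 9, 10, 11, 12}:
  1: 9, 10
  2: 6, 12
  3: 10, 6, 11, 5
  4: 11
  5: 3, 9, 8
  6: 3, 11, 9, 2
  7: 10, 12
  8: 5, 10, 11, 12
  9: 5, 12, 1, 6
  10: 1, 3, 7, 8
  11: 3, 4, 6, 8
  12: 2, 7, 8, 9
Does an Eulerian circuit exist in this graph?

Degrees: 1:2, 2:2, 3:4, 4:1, 5:3, 6:4, 7:2, 8:4, 9:4, 10:4, 11:4, 12:4
Vertices with odd degree: 4, 5. An Eulerian circuit requires all degrees even.

No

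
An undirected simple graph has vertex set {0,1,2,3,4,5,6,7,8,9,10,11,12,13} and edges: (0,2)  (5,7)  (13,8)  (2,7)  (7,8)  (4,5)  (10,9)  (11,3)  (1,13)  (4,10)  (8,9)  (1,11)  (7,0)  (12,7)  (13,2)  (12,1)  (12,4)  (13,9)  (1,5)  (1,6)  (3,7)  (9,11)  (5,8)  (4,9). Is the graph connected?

Yes

A breadth-first search from 0 visits 0, 7, 2, 5, 8, 3, 12, 13, 1, 4, 9, 11, 6, 10 — all 14 vertices — so the graph is connected.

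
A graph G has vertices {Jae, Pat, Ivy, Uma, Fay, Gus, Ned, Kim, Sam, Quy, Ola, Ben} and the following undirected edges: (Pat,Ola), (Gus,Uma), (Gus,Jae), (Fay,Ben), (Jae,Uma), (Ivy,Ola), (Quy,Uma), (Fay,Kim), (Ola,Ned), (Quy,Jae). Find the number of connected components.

4

Component: {Sam}
Component: {Fay, Kim, Ben}
Component: {Jae, Uma, Gus, Quy}
Component: {Pat, Ivy, Ned, Ola}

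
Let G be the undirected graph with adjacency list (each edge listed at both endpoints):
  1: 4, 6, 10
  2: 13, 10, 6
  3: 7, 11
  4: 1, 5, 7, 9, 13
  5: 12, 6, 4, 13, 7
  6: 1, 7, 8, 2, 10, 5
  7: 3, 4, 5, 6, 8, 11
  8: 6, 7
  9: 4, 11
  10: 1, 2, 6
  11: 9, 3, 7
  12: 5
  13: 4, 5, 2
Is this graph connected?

A breadth-first search from 1 visits 1, 4, 10, 6, 7, 9, 13, 5, 2, 8, 11, 3, 12 — all 13 vertices — so the graph is connected.

Yes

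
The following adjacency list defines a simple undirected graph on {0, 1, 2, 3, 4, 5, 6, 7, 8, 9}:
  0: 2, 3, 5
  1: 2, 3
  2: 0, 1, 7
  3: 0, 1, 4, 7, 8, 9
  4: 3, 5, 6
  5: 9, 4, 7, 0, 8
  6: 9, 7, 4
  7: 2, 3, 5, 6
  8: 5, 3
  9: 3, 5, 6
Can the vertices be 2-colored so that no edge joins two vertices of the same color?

Yes

A valid 2-coloring puts {2, 3, 5, 6} on one side and {0, 1, 4, 7, 8, 9} on the other; every edge crosses between the two sides.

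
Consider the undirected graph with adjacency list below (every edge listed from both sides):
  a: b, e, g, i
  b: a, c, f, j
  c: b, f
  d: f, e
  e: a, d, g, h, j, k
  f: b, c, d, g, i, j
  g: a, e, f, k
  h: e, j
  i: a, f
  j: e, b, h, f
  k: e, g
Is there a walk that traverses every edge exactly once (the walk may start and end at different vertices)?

Degrees: a:4, b:4, c:2, d:2, e:6, f:6, g:4, h:2, i:2, j:4, k:2
Odd-degree vertices: none (0 total).
With 0 odd-degree vertices and all edges in one connected piece, an Eulerian trail exists.

Yes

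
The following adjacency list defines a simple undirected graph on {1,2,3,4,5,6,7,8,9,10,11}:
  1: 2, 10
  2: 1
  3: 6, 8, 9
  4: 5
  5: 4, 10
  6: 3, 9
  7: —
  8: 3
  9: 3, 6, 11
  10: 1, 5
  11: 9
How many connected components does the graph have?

Component: {7}
Component: {1, 2, 4, 5, 10}
Component: {3, 6, 8, 9, 11}

3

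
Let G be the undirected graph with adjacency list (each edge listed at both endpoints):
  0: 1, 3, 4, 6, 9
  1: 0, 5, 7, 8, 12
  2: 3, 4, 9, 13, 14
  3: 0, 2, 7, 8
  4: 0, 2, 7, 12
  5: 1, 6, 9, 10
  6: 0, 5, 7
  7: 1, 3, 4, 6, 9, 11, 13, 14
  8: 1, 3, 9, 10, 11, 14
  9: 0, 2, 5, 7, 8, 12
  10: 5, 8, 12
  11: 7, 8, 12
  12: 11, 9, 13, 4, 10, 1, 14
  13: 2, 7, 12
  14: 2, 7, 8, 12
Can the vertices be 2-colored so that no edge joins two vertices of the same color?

Yes

A valid 2-coloring puts {1, 3, 4, 6, 9, 10, 11, 13, 14} on one side and {0, 2, 5, 7, 8, 12} on the other; every edge crosses between the two sides.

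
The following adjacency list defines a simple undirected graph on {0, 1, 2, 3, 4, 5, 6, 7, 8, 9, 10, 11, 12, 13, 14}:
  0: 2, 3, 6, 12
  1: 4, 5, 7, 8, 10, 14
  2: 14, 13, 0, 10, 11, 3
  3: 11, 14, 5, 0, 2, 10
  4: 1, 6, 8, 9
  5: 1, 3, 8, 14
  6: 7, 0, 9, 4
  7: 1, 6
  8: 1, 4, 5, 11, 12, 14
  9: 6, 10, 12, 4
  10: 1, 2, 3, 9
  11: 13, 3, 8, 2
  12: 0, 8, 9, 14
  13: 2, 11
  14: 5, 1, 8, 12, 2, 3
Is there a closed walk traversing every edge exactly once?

Yes

Degrees: 0:4, 1:6, 2:6, 3:6, 4:4, 5:4, 6:4, 7:2, 8:6, 9:4, 10:4, 11:4, 12:4, 13:2, 14:6
Every vertex has even degree and the edges form a single connected piece, so an Eulerian circuit exists.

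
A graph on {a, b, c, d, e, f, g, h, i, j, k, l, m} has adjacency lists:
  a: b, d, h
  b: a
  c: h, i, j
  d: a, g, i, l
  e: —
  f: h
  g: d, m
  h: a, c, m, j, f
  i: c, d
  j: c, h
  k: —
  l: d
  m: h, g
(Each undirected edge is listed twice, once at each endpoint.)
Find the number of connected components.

Component: {e}
Component: {k}
Component: {a, b, c, d, f, g, h, i, j, l, m}

3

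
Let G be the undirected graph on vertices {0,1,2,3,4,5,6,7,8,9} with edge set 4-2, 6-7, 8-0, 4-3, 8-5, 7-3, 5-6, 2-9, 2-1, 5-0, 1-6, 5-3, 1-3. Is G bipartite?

The cycle 8-0-5-8 has length 3, which is odd, so the graph is not bipartite.

No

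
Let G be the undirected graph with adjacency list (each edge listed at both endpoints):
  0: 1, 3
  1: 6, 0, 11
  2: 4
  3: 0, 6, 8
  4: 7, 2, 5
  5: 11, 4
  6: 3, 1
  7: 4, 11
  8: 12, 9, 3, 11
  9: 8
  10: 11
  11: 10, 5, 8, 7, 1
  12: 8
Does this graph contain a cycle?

The graph has 13 vertices, 15 edges, and 1 connected component.
Since 15 > 13 - 1, a cycle must exist; for instance 11-7-4-5-11.

Yes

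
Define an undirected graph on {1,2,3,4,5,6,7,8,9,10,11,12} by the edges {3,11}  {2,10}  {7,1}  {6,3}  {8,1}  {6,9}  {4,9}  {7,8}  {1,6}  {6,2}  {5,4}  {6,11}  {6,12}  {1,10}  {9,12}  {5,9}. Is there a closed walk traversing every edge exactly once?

Yes

Degrees: 1:4, 2:2, 3:2, 4:2, 5:2, 6:6, 7:2, 8:2, 9:4, 10:2, 11:2, 12:2
All degrees are even and the non-isolated vertices are connected — an Eulerian circuit exists.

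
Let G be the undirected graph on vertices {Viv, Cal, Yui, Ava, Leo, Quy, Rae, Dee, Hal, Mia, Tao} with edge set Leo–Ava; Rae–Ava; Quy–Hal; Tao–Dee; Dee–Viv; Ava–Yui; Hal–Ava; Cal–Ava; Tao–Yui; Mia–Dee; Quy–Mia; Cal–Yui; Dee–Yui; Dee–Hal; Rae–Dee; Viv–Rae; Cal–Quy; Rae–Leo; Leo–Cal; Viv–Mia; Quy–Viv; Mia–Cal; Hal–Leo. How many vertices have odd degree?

Degrees: Viv:4, Cal:5, Yui:4, Ava:5, Leo:4, Quy:4, Rae:4, Dee:6, Hal:4, Mia:4, Tao:2
Odd-degree vertices: Cal, Ava.

2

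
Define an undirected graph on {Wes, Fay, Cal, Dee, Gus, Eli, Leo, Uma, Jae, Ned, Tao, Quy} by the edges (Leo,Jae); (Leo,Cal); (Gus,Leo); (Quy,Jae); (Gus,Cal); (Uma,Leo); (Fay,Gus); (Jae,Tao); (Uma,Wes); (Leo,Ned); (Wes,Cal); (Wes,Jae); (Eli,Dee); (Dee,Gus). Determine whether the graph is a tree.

|V| = 12, |E| = 14.
Connected but with 14 > 11 edges, so it has a cycle and is not a tree.

No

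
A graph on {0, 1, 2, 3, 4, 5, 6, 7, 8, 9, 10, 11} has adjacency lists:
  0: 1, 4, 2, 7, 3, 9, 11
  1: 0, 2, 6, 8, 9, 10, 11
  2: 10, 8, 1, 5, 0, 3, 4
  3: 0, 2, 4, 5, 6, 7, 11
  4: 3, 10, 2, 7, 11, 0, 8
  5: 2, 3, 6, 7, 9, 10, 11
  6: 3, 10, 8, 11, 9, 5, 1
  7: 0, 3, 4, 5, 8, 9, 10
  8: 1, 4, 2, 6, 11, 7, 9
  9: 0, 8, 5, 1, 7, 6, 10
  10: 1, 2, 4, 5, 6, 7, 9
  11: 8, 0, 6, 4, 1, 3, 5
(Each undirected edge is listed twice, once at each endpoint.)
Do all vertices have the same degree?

Degrees: 0:7, 1:7, 2:7, 3:7, 4:7, 5:7, 6:7, 7:7, 8:7, 9:7, 10:7, 11:7
All degrees equal 7; the graph is regular.

Yes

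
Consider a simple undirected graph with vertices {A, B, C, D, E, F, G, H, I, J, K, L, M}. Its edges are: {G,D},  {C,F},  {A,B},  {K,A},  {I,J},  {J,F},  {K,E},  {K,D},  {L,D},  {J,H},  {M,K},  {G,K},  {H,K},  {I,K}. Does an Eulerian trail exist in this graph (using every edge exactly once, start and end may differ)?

Degrees: A:2, B:1, C:1, D:3, E:1, F:2, G:2, H:2, I:2, J:3, K:7, L:1, M:1
Odd-degree vertices: B, C, D, E, J, K, L, M (8 total).
An Eulerian trail requires 0 or 2 odd-degree vertices; here there are 8.

No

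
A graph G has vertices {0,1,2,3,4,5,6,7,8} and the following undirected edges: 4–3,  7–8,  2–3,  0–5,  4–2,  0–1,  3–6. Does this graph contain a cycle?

Yes

|V| = 9, |E| = 7, number of components = 3.
One cycle is 2-3-4-2.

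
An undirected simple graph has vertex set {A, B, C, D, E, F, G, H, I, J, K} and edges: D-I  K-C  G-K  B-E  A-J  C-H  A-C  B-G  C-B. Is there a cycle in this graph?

Yes

The graph has 11 vertices, 9 edges, and 3 connected components.
One cycle is C-B-G-K-C.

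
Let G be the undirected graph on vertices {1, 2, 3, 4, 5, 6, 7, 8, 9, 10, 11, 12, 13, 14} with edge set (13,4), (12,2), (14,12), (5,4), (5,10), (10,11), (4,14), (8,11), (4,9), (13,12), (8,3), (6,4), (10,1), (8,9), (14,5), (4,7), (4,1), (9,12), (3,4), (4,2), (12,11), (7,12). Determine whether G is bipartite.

4-5-14-4 is an odd cycle (length 3), and a bipartite graph can contain only even cycles.

No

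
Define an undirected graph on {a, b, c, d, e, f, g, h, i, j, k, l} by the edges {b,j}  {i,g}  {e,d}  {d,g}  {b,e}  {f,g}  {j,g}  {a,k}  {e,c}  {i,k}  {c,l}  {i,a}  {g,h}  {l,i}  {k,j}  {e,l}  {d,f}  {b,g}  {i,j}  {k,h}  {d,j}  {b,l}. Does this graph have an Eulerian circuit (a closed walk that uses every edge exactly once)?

Degrees: a:2, b:4, c:2, d:4, e:4, f:2, g:6, h:2, i:5, j:5, k:4, l:4
Vertices with odd degree: i, j. An Eulerian circuit requires all degrees even.

No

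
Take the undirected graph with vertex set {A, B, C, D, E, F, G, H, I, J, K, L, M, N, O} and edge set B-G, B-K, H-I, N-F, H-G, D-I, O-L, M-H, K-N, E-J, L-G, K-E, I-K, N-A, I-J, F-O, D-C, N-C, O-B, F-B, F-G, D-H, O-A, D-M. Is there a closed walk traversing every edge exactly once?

Degrees: A:2, B:4, C:2, D:4, E:2, F:4, G:4, H:4, I:4, J:2, K:4, L:2, M:2, N:4, O:4
All degrees are even and the non-isolated vertices are connected — an Eulerian circuit exists.

Yes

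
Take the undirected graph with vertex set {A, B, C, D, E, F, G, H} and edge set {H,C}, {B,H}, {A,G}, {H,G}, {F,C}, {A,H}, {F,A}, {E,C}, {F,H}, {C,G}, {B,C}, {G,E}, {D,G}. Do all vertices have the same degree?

Degrees: A:3, B:2, C:5, D:1, E:2, F:3, G:5, H:5
Degrees are not all equal (e.g. deg(D)=1 but deg(C)=5); not regular.

No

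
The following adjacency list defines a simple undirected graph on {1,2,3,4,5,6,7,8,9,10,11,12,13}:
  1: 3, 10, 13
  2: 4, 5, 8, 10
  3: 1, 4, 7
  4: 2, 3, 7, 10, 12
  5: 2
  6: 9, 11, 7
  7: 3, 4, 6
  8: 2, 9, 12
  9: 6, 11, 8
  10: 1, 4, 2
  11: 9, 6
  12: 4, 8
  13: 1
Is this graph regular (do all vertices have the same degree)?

No

Degrees: 1:3, 2:4, 3:3, 4:5, 5:1, 6:3, 7:3, 8:3, 9:3, 10:3, 11:2, 12:2, 13:1
Degrees are not all equal (e.g. deg(5)=1 but deg(4)=5); not regular.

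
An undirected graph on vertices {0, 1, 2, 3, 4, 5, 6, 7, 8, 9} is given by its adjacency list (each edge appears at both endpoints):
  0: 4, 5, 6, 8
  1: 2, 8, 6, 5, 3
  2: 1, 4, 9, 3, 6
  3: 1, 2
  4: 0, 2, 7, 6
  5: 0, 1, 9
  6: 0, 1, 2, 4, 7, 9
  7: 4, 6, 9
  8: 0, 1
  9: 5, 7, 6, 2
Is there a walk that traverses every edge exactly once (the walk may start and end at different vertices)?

Degrees: 0:4, 1:5, 2:5, 3:2, 4:4, 5:3, 6:6, 7:3, 8:2, 9:4
Odd-degree vertices: 1, 2, 5, 7 (4 total).
With 4 odd-degree vertices (more than two), no single trail can use every edge.

No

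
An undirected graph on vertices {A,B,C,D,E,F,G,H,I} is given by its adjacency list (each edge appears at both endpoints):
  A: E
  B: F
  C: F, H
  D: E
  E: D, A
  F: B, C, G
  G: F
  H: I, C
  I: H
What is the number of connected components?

2

Component: {A, D, E}
Component: {B, C, F, G, H, I}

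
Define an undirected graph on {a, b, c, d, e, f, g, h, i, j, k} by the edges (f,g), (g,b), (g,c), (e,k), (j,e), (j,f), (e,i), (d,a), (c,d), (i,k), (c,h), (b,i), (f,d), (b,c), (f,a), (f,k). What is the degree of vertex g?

Neighbors of g: b, c, f.

3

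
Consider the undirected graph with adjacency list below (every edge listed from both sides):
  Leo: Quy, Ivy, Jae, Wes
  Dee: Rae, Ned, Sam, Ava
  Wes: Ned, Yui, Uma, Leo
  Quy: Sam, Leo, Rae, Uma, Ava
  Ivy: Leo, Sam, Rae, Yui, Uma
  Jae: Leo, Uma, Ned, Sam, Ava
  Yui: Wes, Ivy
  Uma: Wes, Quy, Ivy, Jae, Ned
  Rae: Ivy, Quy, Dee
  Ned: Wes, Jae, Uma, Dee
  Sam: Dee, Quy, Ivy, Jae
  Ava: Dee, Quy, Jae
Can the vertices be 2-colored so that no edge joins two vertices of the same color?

No

The cycle Wes-Ned-Uma-Wes has length 3, which is odd, so the graph is not bipartite.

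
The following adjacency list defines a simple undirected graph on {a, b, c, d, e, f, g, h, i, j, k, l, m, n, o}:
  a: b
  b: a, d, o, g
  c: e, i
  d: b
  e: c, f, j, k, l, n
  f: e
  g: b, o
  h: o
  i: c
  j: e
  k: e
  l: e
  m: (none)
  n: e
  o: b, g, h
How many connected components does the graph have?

Component: {m}
Component: {a, b, d, g, h, o}
Component: {c, e, f, i, j, k, l, n}

3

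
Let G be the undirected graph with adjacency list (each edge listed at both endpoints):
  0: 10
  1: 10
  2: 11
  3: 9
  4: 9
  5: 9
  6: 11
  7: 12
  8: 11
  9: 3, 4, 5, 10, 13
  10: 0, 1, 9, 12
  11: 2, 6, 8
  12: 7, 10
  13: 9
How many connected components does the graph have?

Component: {2, 6, 8, 11}
Component: {0, 1, 3, 4, 5, 7, 9, 10, 12, 13}

2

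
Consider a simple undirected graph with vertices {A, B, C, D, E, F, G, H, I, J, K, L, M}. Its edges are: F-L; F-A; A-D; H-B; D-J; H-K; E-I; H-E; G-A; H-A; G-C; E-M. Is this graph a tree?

|V| = 13, |E| = 12.
Connected and |E| = |V| - 1, which characterizes a tree.

Yes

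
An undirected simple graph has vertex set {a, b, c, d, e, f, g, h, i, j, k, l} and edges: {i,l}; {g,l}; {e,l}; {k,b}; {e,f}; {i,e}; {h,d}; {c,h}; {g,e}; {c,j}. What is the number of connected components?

Component: {a}
Component: {b, k}
Component: {c, d, h, j}
Component: {e, f, g, i, l}

4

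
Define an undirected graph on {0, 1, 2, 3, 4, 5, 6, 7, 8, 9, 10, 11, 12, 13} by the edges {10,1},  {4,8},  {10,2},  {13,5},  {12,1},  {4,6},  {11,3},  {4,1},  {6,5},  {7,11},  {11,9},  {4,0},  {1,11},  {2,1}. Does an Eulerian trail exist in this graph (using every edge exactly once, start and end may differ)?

No

Degrees: 0:1, 1:5, 2:2, 3:1, 4:4, 5:2, 6:2, 7:1, 8:1, 9:1, 10:2, 11:4, 12:1, 13:1
Odd-degree vertices: 0, 1, 3, 7, 8, 9, 12, 13 (8 total).
With 8 odd-degree vertices (more than two), no single trail can use every edge.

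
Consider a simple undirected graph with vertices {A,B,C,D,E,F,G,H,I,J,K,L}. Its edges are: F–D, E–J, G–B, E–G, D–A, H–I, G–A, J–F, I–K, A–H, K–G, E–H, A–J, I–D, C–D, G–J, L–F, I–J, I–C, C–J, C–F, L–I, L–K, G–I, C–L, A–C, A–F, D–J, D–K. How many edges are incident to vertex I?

Neighbors of I: C, D, G, H, J, K, L.

7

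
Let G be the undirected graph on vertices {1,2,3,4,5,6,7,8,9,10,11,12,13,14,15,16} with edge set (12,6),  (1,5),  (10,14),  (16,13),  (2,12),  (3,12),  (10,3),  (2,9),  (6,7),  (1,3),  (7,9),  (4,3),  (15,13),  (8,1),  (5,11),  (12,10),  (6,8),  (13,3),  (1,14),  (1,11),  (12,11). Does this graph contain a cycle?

Yes

The graph has 16 vertices, 21 edges, and 1 connected component.
One cycle is 1-3-10-12-11-1.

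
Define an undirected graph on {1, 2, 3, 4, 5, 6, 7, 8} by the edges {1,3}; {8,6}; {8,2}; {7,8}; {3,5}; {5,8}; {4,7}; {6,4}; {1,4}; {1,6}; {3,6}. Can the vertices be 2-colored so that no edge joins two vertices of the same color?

No

The cycle 6-1-4-6 has length 3, which is odd, so the graph is not bipartite.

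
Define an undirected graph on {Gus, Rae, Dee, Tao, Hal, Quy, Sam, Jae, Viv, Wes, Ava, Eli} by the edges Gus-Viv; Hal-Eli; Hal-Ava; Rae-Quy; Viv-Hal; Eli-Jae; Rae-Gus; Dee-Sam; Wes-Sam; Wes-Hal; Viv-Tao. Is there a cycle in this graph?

The graph has 12 vertices, 11 edges, and 1 connected component.
A forest on 12 vertices with 1 component has exactly 11 edges, which matches — so no cycle.

No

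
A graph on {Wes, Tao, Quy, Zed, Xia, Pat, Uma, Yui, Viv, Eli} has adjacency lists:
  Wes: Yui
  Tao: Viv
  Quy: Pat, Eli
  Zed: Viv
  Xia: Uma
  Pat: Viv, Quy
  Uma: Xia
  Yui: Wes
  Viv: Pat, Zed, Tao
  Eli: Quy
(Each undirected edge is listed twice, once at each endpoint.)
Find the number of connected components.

Component: {Wes, Yui}
Component: {Xia, Uma}
Component: {Tao, Quy, Zed, Pat, Viv, Eli}

3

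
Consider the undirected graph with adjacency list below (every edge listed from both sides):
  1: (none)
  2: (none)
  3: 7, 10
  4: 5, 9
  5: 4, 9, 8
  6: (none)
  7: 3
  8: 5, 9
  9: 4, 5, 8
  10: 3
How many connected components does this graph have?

5

Component: {1}
Component: {2}
Component: {6}
Component: {3, 7, 10}
Component: {4, 5, 8, 9}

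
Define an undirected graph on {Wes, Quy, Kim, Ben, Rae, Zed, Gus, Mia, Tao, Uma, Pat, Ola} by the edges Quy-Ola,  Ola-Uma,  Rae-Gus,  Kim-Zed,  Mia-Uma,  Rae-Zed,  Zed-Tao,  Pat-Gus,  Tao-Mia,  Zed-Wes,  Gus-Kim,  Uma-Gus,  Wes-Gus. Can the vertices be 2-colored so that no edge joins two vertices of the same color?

Color {Ben, Zed, Gus, Mia, Ola} black and {Wes, Quy, Kim, Rae, Tao, Uma, Pat} white. No edge joins two same-colored vertices, so the graph is bipartite.

Yes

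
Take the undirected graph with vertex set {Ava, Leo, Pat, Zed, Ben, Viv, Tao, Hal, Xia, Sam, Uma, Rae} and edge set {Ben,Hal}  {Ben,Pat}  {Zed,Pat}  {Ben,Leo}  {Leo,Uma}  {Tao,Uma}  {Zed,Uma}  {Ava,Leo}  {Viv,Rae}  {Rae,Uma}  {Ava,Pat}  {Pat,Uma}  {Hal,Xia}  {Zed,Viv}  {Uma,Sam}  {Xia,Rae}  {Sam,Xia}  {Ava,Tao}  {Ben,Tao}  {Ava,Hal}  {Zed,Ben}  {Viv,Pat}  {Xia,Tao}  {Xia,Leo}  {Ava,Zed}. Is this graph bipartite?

No

The cycle Pat-Zed-Ava-Pat has length 3, which is odd, so the graph is not bipartite.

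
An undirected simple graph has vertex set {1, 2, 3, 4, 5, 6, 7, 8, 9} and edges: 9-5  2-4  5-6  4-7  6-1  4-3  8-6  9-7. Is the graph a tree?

|V| = 9, |E| = 8.
It is connected with exactly 8 edges, hence acyclic — it is a tree.

Yes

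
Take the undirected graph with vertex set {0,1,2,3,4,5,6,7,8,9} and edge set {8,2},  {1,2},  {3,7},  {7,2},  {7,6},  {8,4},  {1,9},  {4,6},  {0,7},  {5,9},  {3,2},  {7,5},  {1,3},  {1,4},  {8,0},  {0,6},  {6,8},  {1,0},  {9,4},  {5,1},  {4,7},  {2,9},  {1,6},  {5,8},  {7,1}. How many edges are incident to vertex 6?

Neighbors of 6: 0, 1, 4, 7, 8.

5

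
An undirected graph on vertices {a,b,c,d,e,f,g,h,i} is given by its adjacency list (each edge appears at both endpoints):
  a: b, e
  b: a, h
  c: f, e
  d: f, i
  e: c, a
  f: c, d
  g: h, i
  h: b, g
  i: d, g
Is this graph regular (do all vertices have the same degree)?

Degrees: a:2, b:2, c:2, d:2, e:2, f:2, g:2, h:2, i:2
All degrees equal 2; the graph is regular.

Yes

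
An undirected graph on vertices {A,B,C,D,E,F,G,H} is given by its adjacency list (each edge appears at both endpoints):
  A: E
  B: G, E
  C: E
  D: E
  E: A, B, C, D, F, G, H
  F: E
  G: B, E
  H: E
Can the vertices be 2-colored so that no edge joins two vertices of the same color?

No

The cycle G-B-E-G has length 3, which is odd, so the graph is not bipartite.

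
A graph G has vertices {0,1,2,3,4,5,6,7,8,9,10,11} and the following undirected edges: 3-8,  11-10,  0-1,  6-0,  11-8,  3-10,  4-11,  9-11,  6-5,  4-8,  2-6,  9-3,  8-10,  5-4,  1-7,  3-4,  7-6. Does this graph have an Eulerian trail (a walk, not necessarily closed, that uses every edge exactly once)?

Yes

Degrees: 0:2, 1:2, 2:1, 3:4, 4:4, 5:2, 6:4, 7:2, 8:4, 9:2, 10:3, 11:4
Odd-degree vertices: 2, 10 (2 total).
With 2 odd-degree vertices and all edges in one connected piece, an Eulerian trail exists (from 2 to 10).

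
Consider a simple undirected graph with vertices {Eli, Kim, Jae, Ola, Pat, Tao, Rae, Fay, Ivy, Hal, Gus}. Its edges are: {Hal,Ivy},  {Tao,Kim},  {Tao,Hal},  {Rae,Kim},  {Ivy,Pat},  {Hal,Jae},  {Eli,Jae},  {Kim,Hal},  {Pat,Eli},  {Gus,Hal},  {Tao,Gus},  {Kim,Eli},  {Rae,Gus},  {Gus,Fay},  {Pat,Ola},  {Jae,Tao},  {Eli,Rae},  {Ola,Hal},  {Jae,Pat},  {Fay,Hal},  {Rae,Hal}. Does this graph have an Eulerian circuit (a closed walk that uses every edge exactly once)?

Yes

Degrees: Eli:4, Kim:4, Jae:4, Ola:2, Pat:4, Tao:4, Rae:4, Fay:2, Ivy:2, Hal:8, Gus:4
Every vertex has even degree and the edges form a single connected piece, so an Eulerian circuit exists.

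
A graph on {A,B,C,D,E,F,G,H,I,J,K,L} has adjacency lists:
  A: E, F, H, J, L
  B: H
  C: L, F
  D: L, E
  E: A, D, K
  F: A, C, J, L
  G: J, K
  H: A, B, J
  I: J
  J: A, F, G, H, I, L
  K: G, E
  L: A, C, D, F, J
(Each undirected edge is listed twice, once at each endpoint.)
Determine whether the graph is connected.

Starting from A and exploring outward reaches every vertex (A, E, J, H, F, L, D, K, G, I, B, C); the graph is connected.

Yes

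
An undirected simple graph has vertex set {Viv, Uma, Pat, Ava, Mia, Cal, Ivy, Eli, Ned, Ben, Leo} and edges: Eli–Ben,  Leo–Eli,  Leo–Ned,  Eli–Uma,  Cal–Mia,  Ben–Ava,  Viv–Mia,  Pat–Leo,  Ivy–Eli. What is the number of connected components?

2

Component: {Viv, Mia, Cal}
Component: {Uma, Pat, Ava, Ivy, Eli, Ned, Ben, Leo}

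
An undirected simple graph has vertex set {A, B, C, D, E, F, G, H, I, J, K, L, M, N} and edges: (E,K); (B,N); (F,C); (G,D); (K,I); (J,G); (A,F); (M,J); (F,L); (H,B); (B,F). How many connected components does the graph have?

3

Component: {E, I, K}
Component: {D, G, J, M}
Component: {A, B, C, F, H, L, N}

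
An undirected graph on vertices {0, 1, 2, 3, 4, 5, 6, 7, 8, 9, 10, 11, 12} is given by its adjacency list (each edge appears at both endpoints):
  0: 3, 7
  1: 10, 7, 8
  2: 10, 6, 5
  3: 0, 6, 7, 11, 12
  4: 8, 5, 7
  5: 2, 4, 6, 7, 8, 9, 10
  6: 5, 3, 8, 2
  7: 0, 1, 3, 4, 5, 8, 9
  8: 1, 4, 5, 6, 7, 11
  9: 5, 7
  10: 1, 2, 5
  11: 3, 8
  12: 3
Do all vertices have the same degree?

Degrees: 0:2, 1:3, 2:3, 3:5, 4:3, 5:7, 6:4, 7:7, 8:6, 9:2, 10:3, 11:2, 12:1
Degrees are not all equal (e.g. deg(12)=1 but deg(5)=7); not regular.

No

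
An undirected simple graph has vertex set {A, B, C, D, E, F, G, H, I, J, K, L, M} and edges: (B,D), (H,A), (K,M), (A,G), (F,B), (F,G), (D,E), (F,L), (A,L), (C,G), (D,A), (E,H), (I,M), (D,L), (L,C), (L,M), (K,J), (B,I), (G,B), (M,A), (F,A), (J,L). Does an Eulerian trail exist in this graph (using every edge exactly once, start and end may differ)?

Yes

Degrees: A:6, B:4, C:2, D:4, E:2, F:4, G:4, H:2, I:2, J:2, K:2, L:6, M:4
Odd-degree vertices: none (0 total).
With 0 odd-degree vertices and all edges in one connected piece, an Eulerian trail exists.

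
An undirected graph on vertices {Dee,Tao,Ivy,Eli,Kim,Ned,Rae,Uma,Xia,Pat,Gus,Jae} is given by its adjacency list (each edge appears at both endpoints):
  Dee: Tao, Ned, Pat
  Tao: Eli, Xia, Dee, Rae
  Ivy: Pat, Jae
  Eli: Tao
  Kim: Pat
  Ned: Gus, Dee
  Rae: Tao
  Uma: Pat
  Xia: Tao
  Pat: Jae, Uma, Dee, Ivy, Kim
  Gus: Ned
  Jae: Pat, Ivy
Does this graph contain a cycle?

|V| = 12, |E| = 12, number of components = 1.
One cycle is Pat-Jae-Ivy-Pat.

Yes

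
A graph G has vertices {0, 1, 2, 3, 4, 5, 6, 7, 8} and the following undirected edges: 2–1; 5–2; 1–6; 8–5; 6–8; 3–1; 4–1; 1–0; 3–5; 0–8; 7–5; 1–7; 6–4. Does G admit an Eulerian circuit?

No

Degrees: 0:2, 1:6, 2:2, 3:2, 4:2, 5:4, 6:3, 7:2, 8:3
6, 8 have odd degree; an Eulerian circuit needs every degree to be even, so none exists.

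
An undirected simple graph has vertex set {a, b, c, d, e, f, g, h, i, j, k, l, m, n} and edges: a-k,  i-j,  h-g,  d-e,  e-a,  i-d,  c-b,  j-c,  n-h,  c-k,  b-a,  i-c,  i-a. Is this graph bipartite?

No

c-j-i-c is an odd cycle (length 3), and a bipartite graph can contain only even cycles.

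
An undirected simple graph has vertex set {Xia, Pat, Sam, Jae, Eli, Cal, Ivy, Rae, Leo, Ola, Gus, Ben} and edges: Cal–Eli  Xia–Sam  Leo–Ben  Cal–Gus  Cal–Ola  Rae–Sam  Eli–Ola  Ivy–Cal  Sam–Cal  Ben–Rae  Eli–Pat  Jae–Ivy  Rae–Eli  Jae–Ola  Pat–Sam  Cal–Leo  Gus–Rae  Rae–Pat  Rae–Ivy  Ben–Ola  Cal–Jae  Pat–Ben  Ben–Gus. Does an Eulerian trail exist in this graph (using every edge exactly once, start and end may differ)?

No

Degrees: Xia:1, Pat:4, Sam:4, Jae:3, Eli:4, Cal:7, Ivy:3, Rae:6, Leo:2, Ola:4, Gus:3, Ben:5
Odd-degree vertices: Xia, Jae, Cal, Ivy, Gus, Ben (6 total).
An Eulerian trail requires 0 or 2 odd-degree vertices; here there are 6.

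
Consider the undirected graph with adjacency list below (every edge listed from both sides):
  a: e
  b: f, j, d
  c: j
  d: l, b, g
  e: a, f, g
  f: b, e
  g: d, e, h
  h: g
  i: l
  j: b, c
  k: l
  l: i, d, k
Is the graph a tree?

No

The graph has 12 vertices and 12 edges.
Connected but with 12 > 11 edges, so it has a cycle and is not a tree.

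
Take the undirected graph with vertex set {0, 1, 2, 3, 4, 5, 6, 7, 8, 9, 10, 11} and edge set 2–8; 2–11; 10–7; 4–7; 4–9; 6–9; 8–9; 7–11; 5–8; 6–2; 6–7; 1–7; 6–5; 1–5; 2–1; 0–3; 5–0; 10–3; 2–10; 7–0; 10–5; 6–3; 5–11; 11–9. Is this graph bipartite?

Yes

Partition the vertices as {2, 3, 5, 7, 9} vs {0, 1, 4, 6, 8, 10, 11}. Each listed edge has one endpoint in each part, so the graph is bipartite.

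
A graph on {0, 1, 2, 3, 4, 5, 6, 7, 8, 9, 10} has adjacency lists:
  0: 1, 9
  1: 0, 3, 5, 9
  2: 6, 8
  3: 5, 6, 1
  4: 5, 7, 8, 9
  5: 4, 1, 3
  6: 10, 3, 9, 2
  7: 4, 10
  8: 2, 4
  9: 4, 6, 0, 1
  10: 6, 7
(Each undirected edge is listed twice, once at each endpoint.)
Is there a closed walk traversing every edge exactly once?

No

Degrees: 0:2, 1:4, 2:2, 3:3, 4:4, 5:3, 6:4, 7:2, 8:2, 9:4, 10:2
Vertices with odd degree: 3, 5. An Eulerian circuit requires all degrees even.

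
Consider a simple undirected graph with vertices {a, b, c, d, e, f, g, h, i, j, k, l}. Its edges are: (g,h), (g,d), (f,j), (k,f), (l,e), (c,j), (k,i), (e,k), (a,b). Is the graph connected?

Component: {a, b}
Component: {d, g, h}
Component: {c, e, f, i, j, k, l}
No edge joins these 3 groups, so the graph is disconnected.

No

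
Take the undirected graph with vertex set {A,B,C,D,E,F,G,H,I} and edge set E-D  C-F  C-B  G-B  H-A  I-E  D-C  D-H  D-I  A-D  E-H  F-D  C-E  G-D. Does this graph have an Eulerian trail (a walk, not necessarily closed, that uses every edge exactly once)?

Yes

Degrees: A:2, B:2, C:4, D:7, E:4, F:2, G:2, H:3, I:2
Odd-degree vertices: D, H (2 total).
The non-isolated vertices are connected and exactly 2 have odd degree, so an Eulerian trail exists (from D to H).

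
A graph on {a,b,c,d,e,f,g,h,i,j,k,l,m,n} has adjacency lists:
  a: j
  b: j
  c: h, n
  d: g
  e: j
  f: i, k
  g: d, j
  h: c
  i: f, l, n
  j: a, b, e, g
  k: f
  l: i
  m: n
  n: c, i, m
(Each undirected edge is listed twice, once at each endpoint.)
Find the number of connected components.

Component: {a, b, d, e, g, j}
Component: {c, f, h, i, k, l, m, n}

2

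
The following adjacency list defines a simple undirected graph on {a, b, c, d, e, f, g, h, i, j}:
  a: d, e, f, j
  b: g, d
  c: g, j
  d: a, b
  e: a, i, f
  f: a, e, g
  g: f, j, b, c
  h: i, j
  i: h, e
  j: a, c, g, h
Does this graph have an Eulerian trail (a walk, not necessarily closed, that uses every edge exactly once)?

Yes

Degrees: a:4, b:2, c:2, d:2, e:3, f:3, g:4, h:2, i:2, j:4
Odd-degree vertices: e, f (2 total).
The non-isolated vertices are connected and exactly 2 have odd degree, so an Eulerian trail exists (from e to f).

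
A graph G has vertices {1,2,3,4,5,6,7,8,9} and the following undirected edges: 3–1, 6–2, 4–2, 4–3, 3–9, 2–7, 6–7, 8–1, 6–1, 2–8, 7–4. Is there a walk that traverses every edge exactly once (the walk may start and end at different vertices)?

No

Degrees: 1:3, 2:4, 3:3, 4:3, 5:0, 6:3, 7:3, 8:2, 9:1
Odd-degree vertices: 1, 3, 4, 6, 7, 9 (6 total).
An Eulerian trail requires 0 or 2 odd-degree vertices; here there are 6.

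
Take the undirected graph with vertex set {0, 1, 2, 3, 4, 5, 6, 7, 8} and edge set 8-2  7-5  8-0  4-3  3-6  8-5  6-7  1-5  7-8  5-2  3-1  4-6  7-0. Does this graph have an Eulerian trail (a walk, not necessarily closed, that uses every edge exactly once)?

Yes

Degrees: 0:2, 1:2, 2:2, 3:3, 4:2, 5:4, 6:3, 7:4, 8:4
Odd-degree vertices: 3, 6 (2 total).
With 2 odd-degree vertices and all edges in one connected piece, an Eulerian trail exists (from 3 to 6).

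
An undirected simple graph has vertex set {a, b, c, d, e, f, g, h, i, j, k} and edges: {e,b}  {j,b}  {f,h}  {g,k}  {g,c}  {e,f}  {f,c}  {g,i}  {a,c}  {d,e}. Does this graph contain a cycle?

No

|V| = 11, |E| = 10, number of components = 1.
Since 10 = 11 - 1, the graph is a forest and contains no cycle.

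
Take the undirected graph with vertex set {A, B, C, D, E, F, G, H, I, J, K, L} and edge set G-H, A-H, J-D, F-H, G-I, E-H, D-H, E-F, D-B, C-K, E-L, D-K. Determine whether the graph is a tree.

The graph has 12 vertices and 12 edges.
Connected but with 12 > 11 edges, so it has a cycle and is not a tree.

No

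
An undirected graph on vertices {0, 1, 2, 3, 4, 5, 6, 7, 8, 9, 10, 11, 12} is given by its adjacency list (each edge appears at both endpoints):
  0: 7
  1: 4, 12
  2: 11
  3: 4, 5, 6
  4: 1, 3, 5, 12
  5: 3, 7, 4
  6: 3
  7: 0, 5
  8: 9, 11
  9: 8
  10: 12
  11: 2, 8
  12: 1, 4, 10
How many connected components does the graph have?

Component: {2, 8, 9, 11}
Component: {0, 1, 3, 4, 5, 6, 7, 10, 12}

2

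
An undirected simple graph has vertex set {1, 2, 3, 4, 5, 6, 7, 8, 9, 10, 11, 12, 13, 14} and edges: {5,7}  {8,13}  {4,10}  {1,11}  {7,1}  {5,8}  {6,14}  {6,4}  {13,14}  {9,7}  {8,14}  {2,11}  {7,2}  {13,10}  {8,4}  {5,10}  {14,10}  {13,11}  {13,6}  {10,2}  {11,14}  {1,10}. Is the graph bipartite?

6-13-14-6 is an odd cycle (length 3), and a bipartite graph can contain only even cycles.

No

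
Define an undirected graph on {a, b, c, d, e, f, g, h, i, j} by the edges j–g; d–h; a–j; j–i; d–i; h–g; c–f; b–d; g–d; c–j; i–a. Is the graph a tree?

No

|V| = 10, |E| = 11.
It is not connected, so it is not a tree.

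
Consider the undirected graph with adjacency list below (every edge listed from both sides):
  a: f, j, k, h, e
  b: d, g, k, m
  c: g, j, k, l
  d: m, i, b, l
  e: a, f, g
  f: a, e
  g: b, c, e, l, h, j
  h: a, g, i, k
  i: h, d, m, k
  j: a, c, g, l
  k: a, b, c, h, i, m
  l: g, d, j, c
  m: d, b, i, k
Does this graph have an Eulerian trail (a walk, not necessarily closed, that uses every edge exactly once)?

Degrees: a:5, b:4, c:4, d:4, e:3, f:2, g:6, h:4, i:4, j:4, k:6, l:4, m:4
Odd-degree vertices: a, e (2 total).
The non-isolated vertices are connected and exactly 2 have odd degree, so an Eulerian trail exists (from a to e).

Yes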